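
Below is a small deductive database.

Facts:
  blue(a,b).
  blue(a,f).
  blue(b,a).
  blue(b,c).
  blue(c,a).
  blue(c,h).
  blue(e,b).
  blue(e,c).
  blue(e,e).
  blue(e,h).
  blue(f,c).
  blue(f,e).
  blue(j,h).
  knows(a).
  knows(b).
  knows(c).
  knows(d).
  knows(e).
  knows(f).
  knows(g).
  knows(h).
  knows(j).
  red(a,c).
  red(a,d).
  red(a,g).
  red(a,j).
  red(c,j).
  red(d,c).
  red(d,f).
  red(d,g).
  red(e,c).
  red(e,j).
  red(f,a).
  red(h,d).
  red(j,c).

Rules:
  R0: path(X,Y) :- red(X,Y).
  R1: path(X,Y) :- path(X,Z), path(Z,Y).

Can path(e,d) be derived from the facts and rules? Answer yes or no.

round 1: derive path(a,c) via R0 from red(a,c)
round 1: derive path(a,d) via R0 from red(a,d)
round 1: derive path(a,g) via R0 from red(a,g)
round 1: derive path(a,j) via R0 from red(a,j)
round 1: derive path(c,j) via R0 from red(c,j)
round 1: derive path(d,c) via R0 from red(d,c)
round 1: derive path(d,f) via R0 from red(d,f)
round 1: derive path(d,g) via R0 from red(d,g)
round 1: derive path(e,c) via R0 from red(e,c)
round 1: derive path(e,j) via R0 from red(e,j)
round 1: derive path(f,a) via R0 from red(f,a)
round 1: derive path(h,d) via R0 from red(h,d)
round 1: derive path(j,c) via R0 from red(j,c)
round 2: derive path(a,f) via R1 from path(a,d), path(d,f)
round 2: derive path(c,c) via R1 from path(c,j), path(j,c)
round 2: derive path(d,a) via R1 from path(d,f), path(f,a)
round 2: derive path(d,j) via R1 from path(d,c), path(c,j)
round 2: derive path(f,c) via R1 from path(f,a), path(a,c)
round 2: derive path(f,d) via R1 from path(f,a), path(a,d)
round 2: derive path(f,g) via R1 from path(f,a), path(a,g)
round 2: derive path(f,j) via R1 from path(f,a), path(a,j)
round 2: derive path(h,c) via R1 from path(h,d), path(d,c)
round 2: derive path(h,f) via R1 from path(h,d), path(d,f)
round 2: derive path(h,g) via R1 from path(h,d), path(d,g)
round 2: derive path(j,j) via R1 from path(j,c), path(c,j)
round 3: derive path(a,a) via R1 from path(a,d), path(d,a)
round 3: derive path(d,d) via R1 from path(d,a), path(a,d)
round 3: derive path(f,f) via R1 from path(f,a), path(a,f)
round 3: derive path(h,a) via R1 from path(h,d), path(d,a)
round 3: derive path(h,j) via R1 from path(h,c), path(c,j)

no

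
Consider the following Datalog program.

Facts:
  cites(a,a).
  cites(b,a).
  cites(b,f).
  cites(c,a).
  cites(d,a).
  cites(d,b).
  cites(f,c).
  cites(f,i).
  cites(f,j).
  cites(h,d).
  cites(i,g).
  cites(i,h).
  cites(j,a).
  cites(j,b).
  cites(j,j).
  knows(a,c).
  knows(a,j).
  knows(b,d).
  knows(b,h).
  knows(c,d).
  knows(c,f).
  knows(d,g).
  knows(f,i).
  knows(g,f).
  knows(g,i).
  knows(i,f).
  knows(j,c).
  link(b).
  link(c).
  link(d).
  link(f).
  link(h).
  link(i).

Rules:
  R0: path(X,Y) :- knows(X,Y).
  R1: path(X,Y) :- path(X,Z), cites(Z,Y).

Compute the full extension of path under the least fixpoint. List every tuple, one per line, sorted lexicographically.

path(a,a)
path(a,b)
path(a,c)
path(a,d)
path(a,f)
path(a,g)
path(a,h)
path(a,i)
path(a,j)
path(b,a)
path(b,b)
path(b,c)
path(b,d)
path(b,f)
path(b,g)
path(b,h)
path(b,i)
path(b,j)
path(c,a)
path(c,b)
path(c,c)
path(c,d)
path(c,f)
path(c,g)
path(c,h)
path(c,i)
path(c,j)
path(d,g)
path(f,a)
path(f,b)
path(f,c)
path(f,d)
path(f,f)
path(f,g)
path(f,h)
path(f,i)
path(f,j)
path(g,a)
path(g,b)
path(g,c)
path(g,d)
path(g,f)
path(g,g)
path(g,h)
path(g,i)
path(g,j)
path(i,a)
path(i,b)
path(i,c)
path(i,d)
path(i,f)
path(i,g)
path(i,h)
path(i,i)
path(i,j)
path(j,a)
path(j,c)

round 1: derive path(a,c) via R0 from knows(a,c)
round 1: derive path(a,j) via R0 from knows(a,j)
round 1: derive path(b,d) via R0 from knows(b,d)
round 1: derive path(b,h) via R0 from knows(b,h)
round 1: derive path(c,d) via R0 from knows(c,d)
round 1: derive path(c,f) via R0 from knows(c,f)
round 1: derive path(d,g) via R0 from knows(d,g)
round 1: derive path(f,i) via R0 from knows(f,i)
round 1: derive path(g,f) via R0 from knows(g,f)
round 1: derive path(g,i) via R0 from knows(g,i)
round 1: derive path(i,f) via R0 from knows(i,f)
round 1: derive path(j,c) via R0 from knows(j,c)
round 2: derive path(a,a) via R1 from path(a,c), cites(c,a)
round 2: derive path(a,b) via R1 from path(a,j), cites(j,b)
round 2: derive path(b,a) via R1 from path(b,d), cites(d,a)
round 2: derive path(b,b) via R1 from path(b,d), cites(d,b)
round 2: derive path(c,a) via R1 from path(c,d), cites(d,a)
round 2: derive path(c,b) via R1 from path(c,d), cites(d,b)
round 2: derive path(c,c) via R1 from path(c,f), cites(f,c)
round 2: derive path(c,i) via R1 from path(c,f), cites(f,i)
round 2: derive path(c,j) via R1 from path(c,f), cites(f,j)
round 2: derive path(f,g) via R1 from path(f,i), cites(i,g)
round 2: derive path(f,h) via R1 from path(f,i), cites(i,h)
round 2: derive path(g,c) via R1 from path(g,f), cites(f,c)
round 2: derive path(g,g) via R1 from path(g,i), cites(i,g)
round 2: derive path(g,h) via R1 from path(g,i), cites(i,h)
round 2: derive path(g,j) via R1 from path(g,f), cites(f,j)
round 2: derive path(i,c) via R1 from path(i,f), cites(f,c)
round 2: derive path(i,i) via R1 from path(i,f), cites(f,i)
round 2: derive path(i,j) via R1 from path(i,f), cites(f,j)
round 2: derive path(j,a) via R1 from path(j,c), cites(c,a)
round 3: derive path(a,f) via R1 from path(a,b), cites(b,f)
round 3: derive path(b,f) via R1 from path(b,b), cites(b,f)
round 3: derive path(c,g) via R1 from path(c,i), cites(i,g)
round 3: derive path(c,h) via R1 from path(c,i), cites(i,h)
round 3: derive path(f,d) via R1 from path(f,h), cites(h,d)
round 3: derive path(g,a) via R1 from path(g,c), cites(c,a)
round 3: derive path(g,b) via R1 from path(g,j), cites(j,b)
round 3: derive path(g,d) via R1 from path(g,h), cites(h,d)
round 3: derive path(i,a) via R1 from path(i,c), cites(c,a)
round 3: derive path(i,b) via R1 from path(i,j), cites(j,b)
round 3: derive path(i,g) via R1 from path(i,i), cites(i,g)
round 3: derive path(i,h) via R1 from path(i,i), cites(i,h)
round 4: derive path(a,i) via R1 from path(a,f), cites(f,i)
round 4: derive path(b,c) via R1 from path(b,f), cites(f,c)
round 4: derive path(b,i) via R1 from path(b,f), cites(f,i)
round 4: derive path(b,j) via R1 from path(b,f), cites(f,j)
round 4: derive path(f,a) via R1 from path(f,d), cites(d,a)
round 4: derive path(f,b) via R1 from path(f,d), cites(d,b)
round 4: derive path(i,d) via R1 from path(i,h), cites(h,d)
round 5: derive path(a,g) via R1 from path(a,i), cites(i,g)
round 5: derive path(a,h) via R1 from path(a,i), cites(i,h)
round 5: derive path(b,g) via R1 from path(b,i), cites(i,g)
round 5: derive path(f,f) via R1 from path(f,b), cites(b,f)
round 6: derive path(a,d) via R1 from path(a,h), cites(h,d)
round 6: derive path(f,c) via R1 from path(f,f), cites(f,c)
round 6: derive path(f,j) via R1 from path(f,f), cites(f,j)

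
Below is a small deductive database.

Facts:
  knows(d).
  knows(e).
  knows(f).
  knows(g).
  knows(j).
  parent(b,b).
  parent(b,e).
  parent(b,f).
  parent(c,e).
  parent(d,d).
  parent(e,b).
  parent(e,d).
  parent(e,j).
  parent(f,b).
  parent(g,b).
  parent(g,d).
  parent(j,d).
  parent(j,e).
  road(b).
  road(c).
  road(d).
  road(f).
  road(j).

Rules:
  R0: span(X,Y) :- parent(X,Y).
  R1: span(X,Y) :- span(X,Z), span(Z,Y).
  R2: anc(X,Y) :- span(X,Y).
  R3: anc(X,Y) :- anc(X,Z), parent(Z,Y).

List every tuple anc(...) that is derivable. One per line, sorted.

round 1: derive span(b,b) via R0 from parent(b,b)
round 1: derive span(b,e) via R0 from parent(b,e)
round 1: derive span(b,f) via R0 from parent(b,f)
round 1: derive span(c,e) via R0 from parent(c,e)
round 1: derive span(d,d) via R0 from parent(d,d)
round 1: derive span(e,b) via R0 from parent(e,b)
round 1: derive span(e,d) via R0 from parent(e,d)
round 1: derive span(e,j) via R0 from parent(e,j)
round 1: derive span(f,b) via R0 from parent(f,b)
round 1: derive span(g,b) via R0 from parent(g,b)
round 1: derive span(g,d) via R0 from parent(g,d)
round 1: derive span(j,d) via R0 from parent(j,d)
round 1: derive span(j,e) via R0 from parent(j,e)
round 2: derive span(b,d) via R1 from span(b,e), span(e,d)
round 2: derive span(b,j) via R1 from span(b,e), span(e,j)
round 2: derive span(c,b) via R1 from span(c,e), span(e,b)
round 2: derive span(c,d) via R1 from span(c,e), span(e,d)
round 2: derive span(c,j) via R1 from span(c,e), span(e,j)
round 2: derive span(e,e) via R1 from span(e,b), span(b,e)
round 2: derive span(e,f) via R1 from span(e,b), span(b,f)
round 2: derive span(f,e) via R1 from span(f,b), span(b,e)
round 2: derive span(f,f) via R1 from span(f,b), span(b,f)
round 2: derive span(g,e) via R1 from span(g,b), span(b,e)
round 2: derive span(g,f) via R1 from span(g,b), span(b,f)
round 2: derive span(j,b) via R1 from span(j,e), span(e,b)
round 2: derive span(j,j) via R1 from span(j,e), span(e,j)
round 2: derive anc(b,b) via R2 from span(b,b)
round 2: derive anc(b,e) via R2 from span(b,e)
round 2: derive anc(b,f) via R2 from span(b,f)
round 2: derive anc(c,e) via R2 from span(c,e)
round 2: derive anc(d,d) via R2 from span(d,d)
round 2: derive anc(e,b) via R2 from span(e,b)
round 2: derive anc(e,d) via R2 from span(e,d)
round 2: derive anc(e,j) via R2 from span(e,j)
round 2: derive anc(f,b) via R2 from span(f,b)
round 2: derive anc(g,b) via R2 from span(g,b)
round 2: derive anc(g,d) via R2 from span(g,d)
round 2: derive anc(j,d) via R2 from span(j,d)
round 2: derive anc(j,e) via R2 from span(j,e)
round 3: derive span(c,f) via R1 from span(c,b), span(b,f)
round 3: derive span(f,d) via R1 from span(f,b), span(b,d)
round 3: derive span(f,j) via R1 from span(f,b), span(b,j)
round 3: derive span(g,j) via R1 from span(g,b), span(b,j)
round 3: derive span(j,f) via R1 from span(j,b), span(b,f)
round 3: derive anc(b,d) via R2 from span(b,d)
round 3: derive anc(b,j) via R2 from span(b,j)
round 3: derive anc(c,b) via R2 from span(c,b)
round 3: derive anc(c,d) via R2 from span(c,d)
round 3: derive anc(c,j) via R2 from span(c,j)
round 3: derive anc(e,e) via R2 from span(e,e)
round 3: derive anc(e,f) via R2 from span(e,f)
round 3: derive anc(f,e) via R2 from span(f,e)
round 3: derive anc(f,f) via R2 from span(f,f)
round 3: derive anc(g,e) via R2 from span(g,e)
round 3: derive anc(g,f) via R2 from span(g,f)
round 3: derive anc(j,b) via R2 from span(j,b)
round 3: derive anc(j,j) via R2 from span(j,j)
round 4: derive anc(c,f) via R2 from span(c,f)
round 4: derive anc(f,d) via R2 from span(f,d)
round 4: derive anc(f,j) via R2 from span(f,j)
round 4: derive anc(g,j) via R2 from span(g,j)
round 4: derive anc(j,f) via R2 from span(j,f)

anc(b,b)
anc(b,d)
anc(b,e)
anc(b,f)
anc(b,j)
anc(c,b)
anc(c,d)
anc(c,e)
anc(c,f)
anc(c,j)
anc(d,d)
anc(e,b)
anc(e,d)
anc(e,e)
anc(e,f)
anc(e,j)
anc(f,b)
anc(f,d)
anc(f,e)
anc(f,f)
anc(f,j)
anc(g,b)
anc(g,d)
anc(g,e)
anc(g,f)
anc(g,j)
anc(j,b)
anc(j,d)
anc(j,e)
anc(j,f)
anc(j,j)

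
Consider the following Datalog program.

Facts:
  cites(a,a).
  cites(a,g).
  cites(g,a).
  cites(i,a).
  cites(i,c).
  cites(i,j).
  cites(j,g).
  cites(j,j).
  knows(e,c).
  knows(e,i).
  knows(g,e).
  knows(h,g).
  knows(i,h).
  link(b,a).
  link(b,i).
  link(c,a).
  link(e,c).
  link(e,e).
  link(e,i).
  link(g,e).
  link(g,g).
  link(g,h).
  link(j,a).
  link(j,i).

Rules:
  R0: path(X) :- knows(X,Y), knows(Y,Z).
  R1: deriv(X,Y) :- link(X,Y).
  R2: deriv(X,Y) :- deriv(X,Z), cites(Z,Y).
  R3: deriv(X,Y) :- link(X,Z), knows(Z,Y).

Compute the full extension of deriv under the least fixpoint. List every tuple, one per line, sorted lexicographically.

round 1: derive deriv(b,a) via R1 from link(b,a)
round 1: derive deriv(b,i) via R1 from link(b,i)
round 1: derive deriv(c,a) via R1 from link(c,a)
round 1: derive deriv(e,c) via R1 from link(e,c)
round 1: derive deriv(e,e) via R1 from link(e,e)
round 1: derive deriv(e,i) via R1 from link(e,i)
round 1: derive deriv(g,e) via R1 from link(g,e)
round 1: derive deriv(g,g) via R1 from link(g,g)
round 1: derive deriv(g,h) via R1 from link(g,h)
round 1: derive deriv(j,a) via R1 from link(j,a)
round 1: derive deriv(j,i) via R1 from link(j,i)
round 1: derive deriv(b,h) via R3 from link(b,i), knows(i,h)
round 1: derive deriv(e,h) via R3 from link(e,i), knows(i,h)
round 1: derive deriv(g,c) via R3 from link(g,e), knows(e,c)
round 1: derive deriv(g,i) via R3 from link(g,e), knows(e,i)
round 1: derive deriv(j,h) via R3 from link(j,i), knows(i,h)
round 2: derive deriv(b,c) via R2 from deriv(b,i), cites(i,c)
round 2: derive deriv(b,g) via R2 from deriv(b,a), cites(a,g)
round 2: derive deriv(b,j) via R2 from deriv(b,i), cites(i,j)
round 2: derive deriv(c,g) via R2 from deriv(c,a), cites(a,g)
round 2: derive deriv(e,a) via R2 from deriv(e,i), cites(i,a)
round 2: derive deriv(e,j) via R2 from deriv(e,i), cites(i,j)
round 2: derive deriv(g,a) via R2 from deriv(g,g), cites(g,a)
round 2: derive deriv(g,j) via R2 from deriv(g,i), cites(i,j)
round 2: derive deriv(j,c) via R2 from deriv(j,i), cites(i,c)
round 2: derive deriv(j,g) via R2 from deriv(j,a), cites(a,g)
round 2: derive deriv(j,j) via R2 from deriv(j,i), cites(i,j)
round 3: derive deriv(e,g) via R2 from deriv(e,a), cites(a,g)

deriv(b,a)
deriv(b,c)
deriv(b,g)
deriv(b,h)
deriv(b,i)
deriv(b,j)
deriv(c,a)
deriv(c,g)
deriv(e,a)
deriv(e,c)
deriv(e,e)
deriv(e,g)
deriv(e,h)
deriv(e,i)
deriv(e,j)
deriv(g,a)
deriv(g,c)
deriv(g,e)
deriv(g,g)
deriv(g,h)
deriv(g,i)
deriv(g,j)
deriv(j,a)
deriv(j,c)
deriv(j,g)
deriv(j,h)
deriv(j,i)
deriv(j,j)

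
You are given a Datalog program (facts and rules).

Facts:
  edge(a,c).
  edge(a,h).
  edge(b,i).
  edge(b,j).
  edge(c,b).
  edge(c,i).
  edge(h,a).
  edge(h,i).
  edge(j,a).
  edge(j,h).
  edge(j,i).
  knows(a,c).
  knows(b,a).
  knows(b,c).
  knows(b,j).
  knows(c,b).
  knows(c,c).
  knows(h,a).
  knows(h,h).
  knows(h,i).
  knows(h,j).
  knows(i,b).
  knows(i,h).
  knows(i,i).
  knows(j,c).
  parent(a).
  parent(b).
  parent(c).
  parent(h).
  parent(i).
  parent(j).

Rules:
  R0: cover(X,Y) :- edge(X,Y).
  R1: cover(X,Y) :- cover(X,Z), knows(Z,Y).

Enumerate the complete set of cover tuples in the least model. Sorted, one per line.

cover(a,a)
cover(a,b)
cover(a,c)
cover(a,h)
cover(a,i)
cover(a,j)
cover(b,a)
cover(b,b)
cover(b,c)
cover(b,h)
cover(b,i)
cover(b,j)
cover(c,a)
cover(c,b)
cover(c,c)
cover(c,h)
cover(c,i)
cover(c,j)
cover(h,a)
cover(h,b)
cover(h,c)
cover(h,h)
cover(h,i)
cover(h,j)
cover(j,a)
cover(j,b)
cover(j,c)
cover(j,h)
cover(j,i)
cover(j,j)

round 1: derive cover(a,c) via R0 from edge(a,c)
round 1: derive cover(a,h) via R0 from edge(a,h)
round 1: derive cover(b,i) via R0 from edge(b,i)
round 1: derive cover(b,j) via R0 from edge(b,j)
round 1: derive cover(c,b) via R0 from edge(c,b)
round 1: derive cover(c,i) via R0 from edge(c,i)
round 1: derive cover(h,a) via R0 from edge(h,a)
round 1: derive cover(h,i) via R0 from edge(h,i)
round 1: derive cover(j,a) via R0 from edge(j,a)
round 1: derive cover(j,h) via R0 from edge(j,h)
round 1: derive cover(j,i) via R0 from edge(j,i)
round 2: derive cover(a,a) via R1 from cover(a,h), knows(h,a)
round 2: derive cover(a,b) via R1 from cover(a,c), knows(c,b)
round 2: derive cover(a,i) via R1 from cover(a,h), knows(h,i)
round 2: derive cover(a,j) via R1 from cover(a,h), knows(h,j)
round 2: derive cover(b,b) via R1 from cover(b,i), knows(i,b)
round 2: derive cover(b,c) via R1 from cover(b,j), knows(j,c)
round 2: derive cover(b,h) via R1 from cover(b,i), knows(i,h)
round 2: derive cover(c,a) via R1 from cover(c,b), knows(b,a)
round 2: derive cover(c,c) via R1 from cover(c,b), knows(b,c)
round 2: derive cover(c,h) via R1 from cover(c,i), knows(i,h)
round 2: derive cover(c,j) via R1 from cover(c,b), knows(b,j)
round 2: derive cover(h,b) via R1 from cover(h,i), knows(i,b)
round 2: derive cover(h,c) via R1 from cover(h,a), knows(a,c)
round 2: derive cover(h,h) via R1 from cover(h,i), knows(i,h)
round 2: derive cover(j,b) via R1 from cover(j,i), knows(i,b)
round 2: derive cover(j,c) via R1 from cover(j,a), knows(a,c)
round 2: derive cover(j,j) via R1 from cover(j,h), knows(h,j)
round 3: derive cover(b,a) via R1 from cover(b,b), knows(b,a)
round 3: derive cover(h,j) via R1 from cover(h,b), knows(b,j)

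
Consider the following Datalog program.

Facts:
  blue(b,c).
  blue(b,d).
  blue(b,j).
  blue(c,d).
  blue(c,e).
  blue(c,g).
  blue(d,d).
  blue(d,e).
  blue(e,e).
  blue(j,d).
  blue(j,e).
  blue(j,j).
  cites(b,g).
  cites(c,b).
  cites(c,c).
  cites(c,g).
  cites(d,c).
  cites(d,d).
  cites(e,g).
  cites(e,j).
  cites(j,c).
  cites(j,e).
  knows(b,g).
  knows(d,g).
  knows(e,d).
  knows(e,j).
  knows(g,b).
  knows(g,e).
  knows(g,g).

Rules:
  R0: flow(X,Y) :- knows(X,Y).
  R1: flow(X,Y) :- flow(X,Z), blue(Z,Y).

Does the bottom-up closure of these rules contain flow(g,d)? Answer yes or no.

yes

round 1: derive flow(b,g) via R0 from knows(b,g)
round 1: derive flow(d,g) via R0 from knows(d,g)
round 1: derive flow(e,d) via R0 from knows(e,d)
round 1: derive flow(e,j) via R0 from knows(e,j)
round 1: derive flow(g,b) via R0 from knows(g,b)
round 1: derive flow(g,e) via R0 from knows(g,e)
round 1: derive flow(g,g) via R0 from knows(g,g)
round 2: derive flow(e,e) via R1 from flow(e,d), blue(d,e)
round 2: derive flow(g,c) via R1 from flow(g,b), blue(b,c)
round 2: derive flow(g,d) via R1 from flow(g,b), blue(b,d)
round 2: derive flow(g,j) via R1 from flow(g,b), blue(b,j)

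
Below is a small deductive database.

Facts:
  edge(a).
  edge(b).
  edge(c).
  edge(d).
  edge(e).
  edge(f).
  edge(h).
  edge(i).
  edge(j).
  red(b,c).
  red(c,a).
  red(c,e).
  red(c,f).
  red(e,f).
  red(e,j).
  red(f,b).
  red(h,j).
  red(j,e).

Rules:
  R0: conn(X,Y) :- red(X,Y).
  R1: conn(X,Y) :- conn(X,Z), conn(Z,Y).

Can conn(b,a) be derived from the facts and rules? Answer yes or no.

round 1: derive conn(b,c) via R0 from red(b,c)
round 1: derive conn(c,a) via R0 from red(c,a)
round 1: derive conn(c,e) via R0 from red(c,e)
round 1: derive conn(c,f) via R0 from red(c,f)
round 1: derive conn(e,f) via R0 from red(e,f)
round 1: derive conn(e,j) via R0 from red(e,j)
round 1: derive conn(f,b) via R0 from red(f,b)
round 1: derive conn(h,j) via R0 from red(h,j)
round 1: derive conn(j,e) via R0 from red(j,e)
round 2: derive conn(b,a) via R1 from conn(b,c), conn(c,a)
round 2: derive conn(b,e) via R1 from conn(b,c), conn(c,e)
round 2: derive conn(b,f) via R1 from conn(b,c), conn(c,f)
round 2: derive conn(c,b) via R1 from conn(c,f), conn(f,b)
round 2: derive conn(c,j) via R1 from conn(c,e), conn(e,j)
round 2: derive conn(e,b) via R1 from conn(e,f), conn(f,b)
round 2: derive conn(e,e) via R1 from conn(e,j), conn(j,e)
round 2: derive conn(f,c) via R1 from conn(f,b), conn(b,c)
round 2: derive conn(h,e) via R1 from conn(h,j), conn(j,e)
round 2: derive conn(j,f) via R1 from conn(j,e), conn(e,f)
round 2: derive conn(j,j) via R1 from conn(j,e), conn(e,j)
round 3: derive conn(b,b) via R1 from conn(b,c), conn(c,b)
round 3: derive conn(b,j) via R1 from conn(b,c), conn(c,j)
round 3: derive conn(c,c) via R1 from conn(c,b), conn(b,c)
round 3: derive conn(e,a) via R1 from conn(e,b), conn(b,a)
round 3: derive conn(e,c) via R1 from conn(e,b), conn(b,c)
round 3: derive conn(f,a) via R1 from conn(f,b), conn(b,a)
round 3: derive conn(f,e) via R1 from conn(f,b), conn(b,e)
round 3: derive conn(f,f) via R1 from conn(f,b), conn(b,f)
round 3: derive conn(f,j) via R1 from conn(f,c), conn(c,j)
round 3: derive conn(h,b) via R1 from conn(h,e), conn(e,b)
round 3: derive conn(h,f) via R1 from conn(h,e), conn(e,f)
round 3: derive conn(j,b) via R1 from conn(j,e), conn(e,b)
round 3: derive conn(j,c) via R1 from conn(j,f), conn(f,c)
round 4: derive conn(h,a) via R1 from conn(h,b), conn(b,a)
round 4: derive conn(h,c) via R1 from conn(h,b), conn(b,c)
round 4: derive conn(j,a) via R1 from conn(j,b), conn(b,a)

yes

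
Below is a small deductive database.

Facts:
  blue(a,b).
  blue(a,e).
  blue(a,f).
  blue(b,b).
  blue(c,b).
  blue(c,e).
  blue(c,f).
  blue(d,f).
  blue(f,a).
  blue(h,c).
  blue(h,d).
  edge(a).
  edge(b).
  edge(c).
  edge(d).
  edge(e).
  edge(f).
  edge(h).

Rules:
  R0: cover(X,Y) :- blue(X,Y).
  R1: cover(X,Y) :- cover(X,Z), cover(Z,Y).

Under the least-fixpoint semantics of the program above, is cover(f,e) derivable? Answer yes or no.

yes

round 1: derive cover(a,b) via R0 from blue(a,b)
round 1: derive cover(a,e) via R0 from blue(a,e)
round 1: derive cover(a,f) via R0 from blue(a,f)
round 1: derive cover(b,b) via R0 from blue(b,b)
round 1: derive cover(c,b) via R0 from blue(c,b)
round 1: derive cover(c,e) via R0 from blue(c,e)
round 1: derive cover(c,f) via R0 from blue(c,f)
round 1: derive cover(d,f) via R0 from blue(d,f)
round 1: derive cover(f,a) via R0 from blue(f,a)
round 1: derive cover(h,c) via R0 from blue(h,c)
round 1: derive cover(h,d) via R0 from blue(h,d)
round 2: derive cover(a,a) via R1 from cover(a,f), cover(f,a)
round 2: derive cover(c,a) via R1 from cover(c,f), cover(f,a)
round 2: derive cover(d,a) via R1 from cover(d,f), cover(f,a)
round 2: derive cover(f,b) via R1 from cover(f,a), cover(a,b)
round 2: derive cover(f,e) via R1 from cover(f,a), cover(a,e)
round 2: derive cover(f,f) via R1 from cover(f,a), cover(a,f)
round 2: derive cover(h,b) via R1 from cover(h,c), cover(c,b)
round 2: derive cover(h,e) via R1 from cover(h,c), cover(c,e)
round 2: derive cover(h,f) via R1 from cover(h,c), cover(c,f)
round 3: derive cover(d,b) via R1 from cover(d,a), cover(a,b)
round 3: derive cover(d,e) via R1 from cover(d,a), cover(a,e)
round 3: derive cover(h,a) via R1 from cover(h,c), cover(c,a)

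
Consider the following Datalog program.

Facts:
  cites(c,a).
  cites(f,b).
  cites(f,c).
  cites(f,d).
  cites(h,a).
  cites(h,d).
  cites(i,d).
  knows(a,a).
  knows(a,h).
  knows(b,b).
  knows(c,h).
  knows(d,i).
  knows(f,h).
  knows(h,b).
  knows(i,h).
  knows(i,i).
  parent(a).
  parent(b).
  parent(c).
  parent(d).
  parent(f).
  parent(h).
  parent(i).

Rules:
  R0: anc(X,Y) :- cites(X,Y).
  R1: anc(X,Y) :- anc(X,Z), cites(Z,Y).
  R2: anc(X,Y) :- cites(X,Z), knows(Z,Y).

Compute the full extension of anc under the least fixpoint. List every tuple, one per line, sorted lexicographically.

round 1: derive anc(c,a) via R0 from cites(c,a)
round 1: derive anc(f,b) via R0 from cites(f,b)
round 1: derive anc(f,c) via R0 from cites(f,c)
round 1: derive anc(f,d) via R0 from cites(f,d)
round 1: derive anc(h,a) via R0 from cites(h,a)
round 1: derive anc(h,d) via R0 from cites(h,d)
round 1: derive anc(i,d) via R0 from cites(i,d)
round 1: derive anc(c,h) via R2 from cites(c,a), knows(a,h)
round 1: derive anc(f,h) via R2 from cites(f,c), knows(c,h)
round 1: derive anc(f,i) via R2 from cites(f,d), knows(d,i)
round 1: derive anc(h,h) via R2 from cites(h,a), knows(a,h)
round 1: derive anc(h,i) via R2 from cites(h,d), knows(d,i)
round 1: derive anc(i,i) via R2 from cites(i,d), knows(d,i)
round 2: derive anc(c,d) via R1 from anc(c,h), cites(h,d)
round 2: derive anc(f,a) via R1 from anc(f,c), cites(c,a)

anc(c,a)
anc(c,d)
anc(c,h)
anc(f,a)
anc(f,b)
anc(f,c)
anc(f,d)
anc(f,h)
anc(f,i)
anc(h,a)
anc(h,d)
anc(h,h)
anc(h,i)
anc(i,d)
anc(i,i)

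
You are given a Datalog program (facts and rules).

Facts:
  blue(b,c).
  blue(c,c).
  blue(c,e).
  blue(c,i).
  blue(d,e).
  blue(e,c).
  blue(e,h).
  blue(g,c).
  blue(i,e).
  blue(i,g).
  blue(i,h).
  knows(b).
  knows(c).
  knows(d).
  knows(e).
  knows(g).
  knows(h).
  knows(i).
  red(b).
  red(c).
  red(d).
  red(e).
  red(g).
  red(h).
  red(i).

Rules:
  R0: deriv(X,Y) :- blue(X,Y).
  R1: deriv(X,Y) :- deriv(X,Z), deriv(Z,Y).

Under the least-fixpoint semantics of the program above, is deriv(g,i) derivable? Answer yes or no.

round 1: derive deriv(b,c) via R0 from blue(b,c)
round 1: derive deriv(c,c) via R0 from blue(c,c)
round 1: derive deriv(c,e) via R0 from blue(c,e)
round 1: derive deriv(c,i) via R0 from blue(c,i)
round 1: derive deriv(d,e) via R0 from blue(d,e)
round 1: derive deriv(e,c) via R0 from blue(e,c)
round 1: derive deriv(e,h) via R0 from blue(e,h)
round 1: derive deriv(g,c) via R0 from blue(g,c)
round 1: derive deriv(i,e) via R0 from blue(i,e)
round 1: derive deriv(i,g) via R0 from blue(i,g)
round 1: derive deriv(i,h) via R0 from blue(i,h)
round 2: derive deriv(b,e) via R1 from deriv(b,c), deriv(c,e)
round 2: derive deriv(b,i) via R1 from deriv(b,c), deriv(c,i)
round 2: derive deriv(c,g) via R1 from deriv(c,i), deriv(i,g)
round 2: derive deriv(c,h) via R1 from deriv(c,e), deriv(e,h)
round 2: derive deriv(d,c) via R1 from deriv(d,e), deriv(e,c)
round 2: derive deriv(d,h) via R1 from deriv(d,e), deriv(e,h)
round 2: derive deriv(e,e) via R1 from deriv(e,c), deriv(c,e)
round 2: derive deriv(e,i) via R1 from deriv(e,c), deriv(c,i)
round 2: derive deriv(g,e) via R1 from deriv(g,c), deriv(c,e)
round 2: derive deriv(g,i) via R1 from deriv(g,c), deriv(c,i)
round 2: derive deriv(i,c) via R1 from deriv(i,e), deriv(e,c)
round 3: derive deriv(b,g) via R1 from deriv(b,c), deriv(c,g)
round 3: derive deriv(b,h) via R1 from deriv(b,c), deriv(c,h)
round 3: derive deriv(d,g) via R1 from deriv(d,c), deriv(c,g)
round 3: derive deriv(d,i) via R1 from deriv(d,c), deriv(c,i)
round 3: derive deriv(e,g) via R1 from deriv(e,c), deriv(c,g)
round 3: derive deriv(g,g) via R1 from deriv(g,c), deriv(c,g)
round 3: derive deriv(g,h) via R1 from deriv(g,c), deriv(c,h)
round 3: derive deriv(i,i) via R1 from deriv(i,c), deriv(c,i)

yes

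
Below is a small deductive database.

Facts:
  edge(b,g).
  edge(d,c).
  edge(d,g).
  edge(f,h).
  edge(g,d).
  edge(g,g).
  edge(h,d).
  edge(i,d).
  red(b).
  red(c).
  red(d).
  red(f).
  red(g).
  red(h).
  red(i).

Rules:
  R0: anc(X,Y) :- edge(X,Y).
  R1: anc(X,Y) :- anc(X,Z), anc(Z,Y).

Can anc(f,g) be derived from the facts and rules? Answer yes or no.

yes

round 1: derive anc(b,g) via R0 from edge(b,g)
round 1: derive anc(d,c) via R0 from edge(d,c)
round 1: derive anc(d,g) via R0 from edge(d,g)
round 1: derive anc(f,h) via R0 from edge(f,h)
round 1: derive anc(g,d) via R0 from edge(g,d)
round 1: derive anc(g,g) via R0 from edge(g,g)
round 1: derive anc(h,d) via R0 from edge(h,d)
round 1: derive anc(i,d) via R0 from edge(i,d)
round 2: derive anc(b,d) via R1 from anc(b,g), anc(g,d)
round 2: derive anc(d,d) via R1 from anc(d,g), anc(g,d)
round 2: derive anc(f,d) via R1 from anc(f,h), anc(h,d)
round 2: derive anc(g,c) via R1 from anc(g,d), anc(d,c)
round 2: derive anc(h,c) via R1 from anc(h,d), anc(d,c)
round 2: derive anc(h,g) via R1 from anc(h,d), anc(d,g)
round 2: derive anc(i,c) via R1 from anc(i,d), anc(d,c)
round 2: derive anc(i,g) via R1 from anc(i,d), anc(d,g)
round 3: derive anc(b,c) via R1 from anc(b,d), anc(d,c)
round 3: derive anc(f,c) via R1 from anc(f,d), anc(d,c)
round 3: derive anc(f,g) via R1 from anc(f,d), anc(d,g)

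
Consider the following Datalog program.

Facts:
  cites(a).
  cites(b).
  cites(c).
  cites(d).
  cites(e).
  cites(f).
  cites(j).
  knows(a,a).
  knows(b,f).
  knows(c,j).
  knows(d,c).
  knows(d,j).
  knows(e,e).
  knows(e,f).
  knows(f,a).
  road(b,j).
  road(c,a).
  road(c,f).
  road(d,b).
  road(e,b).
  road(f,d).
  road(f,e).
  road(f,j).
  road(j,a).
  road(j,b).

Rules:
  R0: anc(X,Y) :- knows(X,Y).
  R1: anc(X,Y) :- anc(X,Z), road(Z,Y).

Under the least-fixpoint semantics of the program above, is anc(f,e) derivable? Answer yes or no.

round 1: derive anc(a,a) via R0 from knows(a,a)
round 1: derive anc(b,f) via R0 from knows(b,f)
round 1: derive anc(c,j) via R0 from knows(c,j)
round 1: derive anc(d,c) via R0 from knows(d,c)
round 1: derive anc(d,j) via R0 from knows(d,j)
round 1: derive anc(e,e) via R0 from knows(e,e)
round 1: derive anc(e,f) via R0 from knows(e,f)
round 1: derive anc(f,a) via R0 from knows(f,a)
round 2: derive anc(b,d) via R1 from anc(b,f), road(f,d)
round 2: derive anc(b,e) via R1 from anc(b,f), road(f,e)
round 2: derive anc(b,j) via R1 from anc(b,f), road(f,j)
round 2: derive anc(c,a) via R1 from anc(c,j), road(j,a)
round 2: derive anc(c,b) via R1 from anc(c,j), road(j,b)
round 2: derive anc(d,a) via R1 from anc(d,c), road(c,a)
round 2: derive anc(d,b) via R1 from anc(d,j), road(j,b)
round 2: derive anc(d,f) via R1 from anc(d,c), road(c,f)
round 2: derive anc(e,b) via R1 from anc(e,e), road(e,b)
round 2: derive anc(e,d) via R1 from anc(e,f), road(f,d)
round 2: derive anc(e,j) via R1 from anc(e,f), road(f,j)
round 3: derive anc(b,a) via R1 from anc(b,j), road(j,a)
round 3: derive anc(b,b) via R1 from anc(b,d), road(d,b)
round 3: derive anc(d,d) via R1 from anc(d,f), road(f,d)
round 3: derive anc(d,e) via R1 from anc(d,f), road(f,e)
round 3: derive anc(e,a) via R1 from anc(e,j), road(j,a)

no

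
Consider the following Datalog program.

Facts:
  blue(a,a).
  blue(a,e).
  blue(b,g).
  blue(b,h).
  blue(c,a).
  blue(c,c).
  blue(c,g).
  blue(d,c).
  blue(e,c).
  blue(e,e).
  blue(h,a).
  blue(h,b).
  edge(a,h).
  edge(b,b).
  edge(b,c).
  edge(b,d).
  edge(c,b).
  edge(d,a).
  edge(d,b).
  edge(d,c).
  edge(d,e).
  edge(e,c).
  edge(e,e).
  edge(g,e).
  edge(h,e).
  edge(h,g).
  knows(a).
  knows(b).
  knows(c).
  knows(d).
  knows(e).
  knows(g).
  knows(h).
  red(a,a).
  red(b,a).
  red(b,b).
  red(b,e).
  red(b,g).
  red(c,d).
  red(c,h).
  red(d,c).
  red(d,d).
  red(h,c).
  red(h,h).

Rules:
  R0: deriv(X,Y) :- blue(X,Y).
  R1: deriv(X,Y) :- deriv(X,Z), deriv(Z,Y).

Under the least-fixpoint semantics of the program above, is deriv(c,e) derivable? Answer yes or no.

yes

round 1: derive deriv(a,a) via R0 from blue(a,a)
round 1: derive deriv(a,e) via R0 from blue(a,e)
round 1: derive deriv(b,g) via R0 from blue(b,g)
round 1: derive deriv(b,h) via R0 from blue(b,h)
round 1: derive deriv(c,a) via R0 from blue(c,a)
round 1: derive deriv(c,c) via R0 from blue(c,c)
round 1: derive deriv(c,g) via R0 from blue(c,g)
round 1: derive deriv(d,c) via R0 from blue(d,c)
round 1: derive deriv(e,c) via R0 from blue(e,c)
round 1: derive deriv(e,e) via R0 from blue(e,e)
round 1: derive deriv(h,a) via R0 from blue(h,a)
round 1: derive deriv(h,b) via R0 from blue(h,b)
round 2: derive deriv(a,c) via R1 from deriv(a,e), deriv(e,c)
round 2: derive deriv(b,a) via R1 from deriv(b,h), deriv(h,a)
round 2: derive deriv(b,b) via R1 from deriv(b,h), deriv(h,b)
round 2: derive deriv(c,e) via R1 from deriv(c,a), deriv(a,e)
round 2: derive deriv(d,a) via R1 from deriv(d,c), deriv(c,a)
round 2: derive deriv(d,g) via R1 from deriv(d,c), deriv(c,g)
round 2: derive deriv(e,a) via R1 from deriv(e,c), deriv(c,a)
round 2: derive deriv(e,g) via R1 from deriv(e,c), deriv(c,g)
round 2: derive deriv(h,e) via R1 from deriv(h,a), deriv(a,e)
round 2: derive deriv(h,g) via R1 from deriv(h,b), deriv(b,g)
round 2: derive deriv(h,h) via R1 from deriv(h,b), deriv(b,h)
round 3: derive deriv(a,g) via R1 from deriv(a,c), deriv(c,g)
round 3: derive deriv(b,c) via R1 from deriv(b,a), deriv(a,c)
round 3: derive deriv(b,e) via R1 from deriv(b,a), deriv(a,e)
round 3: derive deriv(d,e) via R1 from deriv(d,a), deriv(a,e)
round 3: derive deriv(h,c) via R1 from deriv(h,a), deriv(a,c)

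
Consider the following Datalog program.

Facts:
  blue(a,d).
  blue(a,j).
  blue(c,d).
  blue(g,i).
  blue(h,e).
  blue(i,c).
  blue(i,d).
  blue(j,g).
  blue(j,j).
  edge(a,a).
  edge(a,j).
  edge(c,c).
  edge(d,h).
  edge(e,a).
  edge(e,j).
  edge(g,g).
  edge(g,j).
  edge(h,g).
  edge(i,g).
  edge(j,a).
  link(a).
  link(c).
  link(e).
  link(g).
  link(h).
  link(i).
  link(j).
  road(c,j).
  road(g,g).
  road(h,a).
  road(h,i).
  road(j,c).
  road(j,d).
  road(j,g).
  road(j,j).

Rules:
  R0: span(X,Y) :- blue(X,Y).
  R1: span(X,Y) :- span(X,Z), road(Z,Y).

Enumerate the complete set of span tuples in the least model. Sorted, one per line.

span(a,c)
span(a,d)
span(a,g)
span(a,j)
span(c,d)
span(g,i)
span(h,e)
span(i,c)
span(i,d)
span(i,g)
span(i,j)
span(j,c)
span(j,d)
span(j,g)
span(j,j)

round 1: derive span(a,d) via R0 from blue(a,d)
round 1: derive span(a,j) via R0 from blue(a,j)
round 1: derive span(c,d) via R0 from blue(c,d)
round 1: derive span(g,i) via R0 from blue(g,i)
round 1: derive span(h,e) via R0 from blue(h,e)
round 1: derive span(i,c) via R0 from blue(i,c)
round 1: derive span(i,d) via R0 from blue(i,d)
round 1: derive span(j,g) via R0 from blue(j,g)
round 1: derive span(j,j) via R0 from blue(j,j)
round 2: derive span(a,c) via R1 from span(a,j), road(j,c)
round 2: derive span(a,g) via R1 from span(a,j), road(j,g)
round 2: derive span(i,j) via R1 from span(i,c), road(c,j)
round 2: derive span(j,c) via R1 from span(j,j), road(j,c)
round 2: derive span(j,d) via R1 from span(j,j), road(j,d)
round 3: derive span(i,g) via R1 from span(i,j), road(j,g)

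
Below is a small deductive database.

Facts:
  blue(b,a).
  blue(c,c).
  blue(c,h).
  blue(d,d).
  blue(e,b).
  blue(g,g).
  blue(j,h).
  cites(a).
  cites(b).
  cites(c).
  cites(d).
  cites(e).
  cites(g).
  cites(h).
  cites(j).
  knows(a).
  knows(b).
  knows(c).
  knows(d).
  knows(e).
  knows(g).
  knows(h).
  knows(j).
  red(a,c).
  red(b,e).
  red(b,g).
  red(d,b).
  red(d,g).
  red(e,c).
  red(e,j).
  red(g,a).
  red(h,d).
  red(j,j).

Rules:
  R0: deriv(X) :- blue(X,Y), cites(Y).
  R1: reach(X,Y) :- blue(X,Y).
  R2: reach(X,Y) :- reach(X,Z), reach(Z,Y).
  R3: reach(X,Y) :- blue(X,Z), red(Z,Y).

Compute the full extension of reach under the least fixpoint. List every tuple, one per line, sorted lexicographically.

reach(b,a)
reach(b,b)
reach(b,c)
reach(b,d)
reach(b,g)
reach(b,h)
reach(c,a)
reach(c,b)
reach(c,c)
reach(c,d)
reach(c,g)
reach(c,h)
reach(d,a)
reach(d,b)
reach(d,c)
reach(d,d)
reach(d,g)
reach(d,h)
reach(e,a)
reach(e,b)
reach(e,c)
reach(e,d)
reach(e,e)
reach(e,g)
reach(e,h)
reach(g,a)
reach(g,g)
reach(j,a)
reach(j,b)
reach(j,c)
reach(j,d)
reach(j,g)
reach(j,h)

round 1: derive reach(b,a) via R1 from blue(b,a)
round 1: derive reach(c,c) via R1 from blue(c,c)
round 1: derive reach(c,h) via R1 from blue(c,h)
round 1: derive reach(d,d) via R1 from blue(d,d)
round 1: derive reach(e,b) via R1 from blue(e,b)
round 1: derive reach(g,g) via R1 from blue(g,g)
round 1: derive reach(j,h) via R1 from blue(j,h)
round 1: derive reach(b,c) via R3 from blue(b,a), red(a,c)
round 1: derive reach(c,d) via R3 from blue(c,h), red(h,d)
round 1: derive reach(d,b) via R3 from blue(d,d), red(d,b)
round 1: derive reach(d,g) via R3 from blue(d,d), red(d,g)
round 1: derive reach(e,e) via R3 from blue(e,b), red(b,e)
round 1: derive reach(e,g) via R3 from blue(e,b), red(b,g)
round 1: derive reach(g,a) via R3 from blue(g,g), red(g,a)
round 1: derive reach(j,d) via R3 from blue(j,h), red(h,d)
round 2: derive reach(b,d) via R2 from reach(b,c), reach(c,d)
round 2: derive reach(b,h) via R2 from reach(b,c), reach(c,h)
round 2: derive reach(c,b) via R2 from reach(c,d), reach(d,b)
round 2: derive reach(c,g) via R2 from reach(c,d), reach(d,g)
round 2: derive reach(d,a) via R2 from reach(d,b), reach(b,a)
round 2: derive reach(d,c) via R2 from reach(d,b), reach(b,c)
round 2: derive reach(e,a) via R2 from reach(e,b), reach(b,a)
round 2: derive reach(e,c) via R2 from reach(e,b), reach(b,c)
round 2: derive reach(j,b) via R2 from reach(j,d), reach(d,b)
round 2: derive reach(j,g) via R2 from reach(j,d), reach(d,g)
round 3: derive reach(b,b) via R2 from reach(b,c), reach(c,b)
round 3: derive reach(b,g) via R2 from reach(b,c), reach(c,g)
round 3: derive reach(c,a) via R2 from reach(c,b), reach(b,a)
round 3: derive reach(d,h) via R2 from reach(d,b), reach(b,h)
round 3: derive reach(e,d) via R2 from reach(e,b), reach(b,d)
round 3: derive reach(e,h) via R2 from reach(e,b), reach(b,h)
round 3: derive reach(j,a) via R2 from reach(j,b), reach(b,a)
round 3: derive reach(j,c) via R2 from reach(j,b), reach(b,c)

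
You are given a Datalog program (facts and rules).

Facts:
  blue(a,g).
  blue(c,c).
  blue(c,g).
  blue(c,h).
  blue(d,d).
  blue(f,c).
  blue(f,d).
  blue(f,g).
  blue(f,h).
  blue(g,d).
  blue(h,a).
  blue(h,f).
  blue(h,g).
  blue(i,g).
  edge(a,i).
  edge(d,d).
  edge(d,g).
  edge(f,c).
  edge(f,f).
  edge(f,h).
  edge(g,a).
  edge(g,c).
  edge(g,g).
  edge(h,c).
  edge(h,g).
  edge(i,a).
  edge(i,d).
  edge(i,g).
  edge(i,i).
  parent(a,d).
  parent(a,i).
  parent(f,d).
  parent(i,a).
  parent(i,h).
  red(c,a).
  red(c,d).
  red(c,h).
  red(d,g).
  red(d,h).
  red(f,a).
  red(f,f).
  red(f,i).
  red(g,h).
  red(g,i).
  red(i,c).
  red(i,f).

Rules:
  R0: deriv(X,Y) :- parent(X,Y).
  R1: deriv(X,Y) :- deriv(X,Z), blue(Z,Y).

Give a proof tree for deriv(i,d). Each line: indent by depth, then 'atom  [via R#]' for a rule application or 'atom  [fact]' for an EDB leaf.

round 1: derive deriv(a,d) via R0 from parent(a,d)
round 1: derive deriv(a,i) via R0 from parent(a,i)
round 1: derive deriv(f,d) via R0 from parent(f,d)
round 1: derive deriv(i,a) via R0 from parent(i,a)
round 1: derive deriv(i,h) via R0 from parent(i,h)
round 2: derive deriv(a,g) via R1 from deriv(a,i), blue(i,g)
round 2: derive deriv(i,f) via R1 from deriv(i,h), blue(h,f)
round 2: derive deriv(i,g) via R1 from deriv(i,a), blue(a,g)
round 3: derive deriv(i,c) via R1 from deriv(i,f), blue(f,c)
round 3: derive deriv(i,d) via R1 from deriv(i,f), blue(f,d)

deriv(i,d)  [via R1]
  deriv(i,f)  [via R1]
    deriv(i,h)  [via R0]
      parent(i,h)  [fact]
    blue(h,f)  [fact]
  blue(f,d)  [fact]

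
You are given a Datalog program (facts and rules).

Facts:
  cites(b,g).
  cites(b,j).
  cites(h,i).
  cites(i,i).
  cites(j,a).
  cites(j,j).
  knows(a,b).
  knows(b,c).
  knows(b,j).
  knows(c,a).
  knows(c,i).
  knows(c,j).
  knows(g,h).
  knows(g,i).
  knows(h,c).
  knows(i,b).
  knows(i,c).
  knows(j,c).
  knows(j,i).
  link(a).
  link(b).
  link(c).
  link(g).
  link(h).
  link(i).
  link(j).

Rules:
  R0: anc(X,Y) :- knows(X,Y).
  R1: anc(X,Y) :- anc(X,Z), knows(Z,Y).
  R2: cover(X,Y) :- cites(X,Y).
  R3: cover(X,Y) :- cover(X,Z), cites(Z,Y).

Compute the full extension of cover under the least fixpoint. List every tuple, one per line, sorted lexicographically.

cover(b,a)
cover(b,g)
cover(b,j)
cover(h,i)
cover(i,i)
cover(j,a)
cover(j,j)

round 1: derive cover(b,g) via R2 from cites(b,g)
round 1: derive cover(b,j) via R2 from cites(b,j)
round 1: derive cover(h,i) via R2 from cites(h,i)
round 1: derive cover(i,i) via R2 from cites(i,i)
round 1: derive cover(j,a) via R2 from cites(j,a)
round 1: derive cover(j,j) via R2 from cites(j,j)
round 2: derive cover(b,a) via R3 from cover(b,j), cites(j,a)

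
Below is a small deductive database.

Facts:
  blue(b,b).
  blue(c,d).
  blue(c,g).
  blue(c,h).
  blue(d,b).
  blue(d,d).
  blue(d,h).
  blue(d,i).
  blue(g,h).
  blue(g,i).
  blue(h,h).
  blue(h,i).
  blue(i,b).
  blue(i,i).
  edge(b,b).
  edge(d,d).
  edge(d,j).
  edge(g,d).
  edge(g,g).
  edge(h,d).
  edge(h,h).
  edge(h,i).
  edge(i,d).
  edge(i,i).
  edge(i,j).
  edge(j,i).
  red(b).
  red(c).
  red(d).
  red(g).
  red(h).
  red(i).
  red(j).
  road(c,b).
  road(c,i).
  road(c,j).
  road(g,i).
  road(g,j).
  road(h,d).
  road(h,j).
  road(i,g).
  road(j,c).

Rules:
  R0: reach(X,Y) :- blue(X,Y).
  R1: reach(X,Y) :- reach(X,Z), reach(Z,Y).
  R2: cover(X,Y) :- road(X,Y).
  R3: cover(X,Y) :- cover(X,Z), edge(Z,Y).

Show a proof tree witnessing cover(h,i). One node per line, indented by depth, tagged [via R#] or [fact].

cover(h,i)  [via R3]
  cover(h,j)  [via R2]
    road(h,j)  [fact]
  edge(j,i)  [fact]

round 1: derive cover(c,b) via R2 from road(c,b)
round 1: derive cover(c,i) via R2 from road(c,i)
round 1: derive cover(c,j) via R2 from road(c,j)
round 1: derive cover(g,i) via R2 from road(g,i)
round 1: derive cover(g,j) via R2 from road(g,j)
round 1: derive cover(h,d) via R2 from road(h,d)
round 1: derive cover(h,j) via R2 from road(h,j)
round 1: derive cover(i,g) via R2 from road(i,g)
round 1: derive cover(j,c) via R2 from road(j,c)
round 2: derive cover(c,d) via R3 from cover(c,i), edge(i,d)
round 2: derive cover(g,d) via R3 from cover(g,i), edge(i,d)
round 2: derive cover(h,i) via R3 from cover(h,j), edge(j,i)
round 2: derive cover(i,d) via R3 from cover(i,g), edge(g,d)
round 3: derive cover(i,j) via R3 from cover(i,d), edge(d,j)
round 4: derive cover(i,i) via R3 from cover(i,j), edge(j,i)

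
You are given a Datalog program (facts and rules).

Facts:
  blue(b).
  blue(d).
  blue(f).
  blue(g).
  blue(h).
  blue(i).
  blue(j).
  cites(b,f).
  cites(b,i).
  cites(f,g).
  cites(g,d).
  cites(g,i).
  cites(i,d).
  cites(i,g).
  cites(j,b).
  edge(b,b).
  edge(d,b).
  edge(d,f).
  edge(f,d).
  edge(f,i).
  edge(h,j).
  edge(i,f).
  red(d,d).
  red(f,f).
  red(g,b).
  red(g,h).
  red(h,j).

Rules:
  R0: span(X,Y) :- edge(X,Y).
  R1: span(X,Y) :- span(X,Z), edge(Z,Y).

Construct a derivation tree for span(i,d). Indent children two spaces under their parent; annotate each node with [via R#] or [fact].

round 1: derive span(b,b) via R0 from edge(b,b)
round 1: derive span(d,b) via R0 from edge(d,b)
round 1: derive span(d,f) via R0 from edge(d,f)
round 1: derive span(f,d) via R0 from edge(f,d)
round 1: derive span(f,i) via R0 from edge(f,i)
round 1: derive span(h,j) via R0 from edge(h,j)
round 1: derive span(i,f) via R0 from edge(i,f)
round 2: derive span(d,d) via R1 from span(d,f), edge(f,d)
round 2: derive span(d,i) via R1 from span(d,f), edge(f,i)
round 2: derive span(f,b) via R1 from span(f,d), edge(d,b)
round 2: derive span(f,f) via R1 from span(f,d), edge(d,f)
round 2: derive span(i,d) via R1 from span(i,f), edge(f,d)
round 2: derive span(i,i) via R1 from span(i,f), edge(f,i)
round 3: derive span(i,b) via R1 from span(i,d), edge(d,b)

span(i,d)  [via R1]
  span(i,f)  [via R0]
    edge(i,f)  [fact]
  edge(f,d)  [fact]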